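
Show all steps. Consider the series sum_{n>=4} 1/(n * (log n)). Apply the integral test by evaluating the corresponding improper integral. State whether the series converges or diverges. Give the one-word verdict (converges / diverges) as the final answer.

Let f(x) = 1/(x*log(x)). Then f is positive, continuous, and decreasing on [4, infinity), so the integral test applies.
Compute the improper integral int_{4}^infinity f(x) dx:
  antiderivative F(x) = log(log(x)).
  F(x) = log(log(x)) -> infinity as x -> infinity. The integral diverges, so by the integral test, the series diverges.

diverges


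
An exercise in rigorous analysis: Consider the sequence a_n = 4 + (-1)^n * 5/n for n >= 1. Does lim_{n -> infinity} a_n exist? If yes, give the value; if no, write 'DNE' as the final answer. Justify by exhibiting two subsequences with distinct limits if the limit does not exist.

Examine the behaviour of a_n along subsequences.
Even-n subsequence a_{2k} = 4 + 5/(2k) -> 4. Odd-n subsequence a_{2k+1} = 4 - 5/(2k+1) -> 4. Both tend to 4, which suggests the limit is 4; verify directly.
|a_n - 4| = |(-1)^n * 5/n| = 5/n for every n >= 1.
Given epsilon > 0, choose a positive integer N > 5/epsilon. Then for all n >= N, |a_n - 4| = 5/n <= 5/N < epsilon.
So by the definition of the limit, lim a_n exists and equals 4.

4


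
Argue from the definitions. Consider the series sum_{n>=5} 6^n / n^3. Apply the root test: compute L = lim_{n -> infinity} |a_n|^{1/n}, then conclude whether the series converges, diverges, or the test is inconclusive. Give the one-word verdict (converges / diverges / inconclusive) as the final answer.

Let a_n denote the general term. Form |a_n|^(1/n) and simplify:
|a_n|^(1/n) = 6/n^(3/n)
Take the limit as n -> infinity: L = 6.
Since L = 6 > 1, the root test implies divergence.

diverges


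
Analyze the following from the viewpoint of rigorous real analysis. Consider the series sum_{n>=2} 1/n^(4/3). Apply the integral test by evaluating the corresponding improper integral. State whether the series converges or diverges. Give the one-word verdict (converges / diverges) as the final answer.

Let f(x) = x^(-4/3). Then f is positive, continuous, and decreasing on [2, infinity), so the integral test applies.
Compute the improper integral int_{2}^infinity f(x) dx:
  antiderivative F(x) = -3/x^(1/3).
  As x -> infinity, F(x) -> 0 (since p = 4/3 > 1).
  So int = F(infinity) - F(2) = 0 - (-3*2^(2/3)/2) = 3*2^(2/3)/2.
  Finite, so by the integral test, the series converges.

converges


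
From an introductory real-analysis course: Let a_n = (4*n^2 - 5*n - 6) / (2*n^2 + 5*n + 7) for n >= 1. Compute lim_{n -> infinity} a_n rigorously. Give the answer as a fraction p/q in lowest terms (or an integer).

Divide numerator and denominator by n^2, the highest power:
numerator / n^2 = 4 - 5/n - 6/n^2
denominator / n^2 = 2 + 5/n + 7/n^2
As n -> infinity, all terms of the form c/n^k (k >= 1) tend to 0.
So numerator / n^2 -> 4 and denominator / n^2 -> 2.
Therefore lim a_n = 2.

2


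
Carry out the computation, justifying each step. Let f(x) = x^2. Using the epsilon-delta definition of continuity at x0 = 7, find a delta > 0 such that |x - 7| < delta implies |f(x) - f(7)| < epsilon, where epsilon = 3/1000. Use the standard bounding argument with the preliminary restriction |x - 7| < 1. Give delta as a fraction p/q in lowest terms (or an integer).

Factor: |x^2 - (7)^2| = |x - 7| * |x + 7|.
Impose |x - 7| < 1 first. Then |x + 7| = |(x - 7) + 2*(7)| <= |x - 7| + 2*|7| < 1 + 14 = 15.
So |x^2 - (7)^2| < delta * 15.
We need delta * 15 <= 3/1000, i.e. delta <= 3/1000/15 = 1/5000.
Since 1/5000 < 1, this is tighter than 1; take delta = 1/5000.
So delta = 1/5000 works.

1/5000


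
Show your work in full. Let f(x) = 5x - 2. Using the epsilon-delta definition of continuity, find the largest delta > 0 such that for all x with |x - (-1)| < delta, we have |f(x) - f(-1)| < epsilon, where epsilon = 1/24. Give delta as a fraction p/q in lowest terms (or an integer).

We compute f(-1) = 5*(-1) - 2 = -7.
|f(x) - f(-1)| = |5x - 2 - (-7)| = |5(x - (-1))| = 5|x - (-1)|.
We need 5|x - (-1)| < 1/24, i.e. |x - (-1)| < 1/24 / 5 = 1/120.
So any delta <= 1/120 works. Conversely, if delta > 1/120, then x = -1 + 1/120 satisfies |x - (-1)| = 1/120 < delta but |f(x) - f(-1)| = 5 * 1/120 = 1/24, which is not < 1/24; so no larger delta works.
Hence the largest such delta is 1/120.

1/120


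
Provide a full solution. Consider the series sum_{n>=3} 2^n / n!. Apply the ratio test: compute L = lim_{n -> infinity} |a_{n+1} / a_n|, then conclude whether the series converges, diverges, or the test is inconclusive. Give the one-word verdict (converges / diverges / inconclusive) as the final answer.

Let a_n denote the general term. Form the ratio a_{n+1}/a_n and simplify:
a_{n+1}/a_n = 2/(n + 1)
Take the limit as n -> infinity: L = 0.
Since L = 0 < 1, the ratio test implies the series converges.

converges


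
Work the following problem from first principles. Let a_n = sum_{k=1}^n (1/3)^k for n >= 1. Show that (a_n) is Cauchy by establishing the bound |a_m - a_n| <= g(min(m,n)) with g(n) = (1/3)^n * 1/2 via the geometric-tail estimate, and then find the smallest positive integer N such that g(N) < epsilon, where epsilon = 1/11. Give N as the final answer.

For m > n >= 1: |a_m - a_n| = sum_{k=n+1}^m (1/3)^k < sum_{k=n+1}^infinity (1/3)^k = (1/3)^(n+1) / (1 - 1/3) = (1/3)^n * (1/3) * (3/2) = (1/3)^n * 1/2.
So g(n) = (1/3)^n / 2. Since g(n) -> 0, (a_n) is Cauchy.
Now solve g(N) < 1/11: (1/3)^N / 2 < 1/11 <=> 3^N > 1 / (2 * 1/11) = 11/2.
Check powers of 3: 3^1 = 3 <= 11/2, 3^2 = 9 > 11/2.
So the smallest such N is 2. Check: g(2) = 1/(2 * 9) = 1/18 < 1/11.

2


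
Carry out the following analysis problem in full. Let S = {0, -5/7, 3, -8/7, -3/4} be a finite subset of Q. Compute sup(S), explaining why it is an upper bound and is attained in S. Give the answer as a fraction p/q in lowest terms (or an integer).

S is finite, so sup(S) = max(S).
Sorted decreasing:
3, 0, -5/7, -3/4, -8/7
The extremum is 3.
For every x in S, x <= 3. And 3 is in S, so it is attained.
Therefore sup(S) = 3.

3


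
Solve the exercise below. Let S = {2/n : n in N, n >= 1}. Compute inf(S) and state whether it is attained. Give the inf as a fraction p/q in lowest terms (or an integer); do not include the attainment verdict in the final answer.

Analysis:
- Values: 2, 1, 2/3, 1/2, ... strictly decreasing.
- The maximum is 2 (n=1); sup = 2 (attained).
- The set is bounded below by 0; 2/n -> 0 so 0 is the greatest lower bound.
- 0 is not in the set, so inf = 0 is not attained.
Conclusion: inf(S) = 0, not attained in S.

0


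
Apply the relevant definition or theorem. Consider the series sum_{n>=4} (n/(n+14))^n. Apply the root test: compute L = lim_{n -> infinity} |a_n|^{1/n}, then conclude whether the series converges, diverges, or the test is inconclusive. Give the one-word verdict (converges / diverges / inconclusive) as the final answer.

Let a_n denote the general term. Form |a_n|^(1/n) and simplify:
|a_n|^(1/n) = n/(n + 14)
Take the limit as n -> infinity: L = 1.
Since L = 1, the root test is inconclusive. (In fact a_n = (n/(n+14))^n -> e^(-14) != 0, so the nth-term test shows divergence; but the root test itself gives no conclusion.)

inconclusive


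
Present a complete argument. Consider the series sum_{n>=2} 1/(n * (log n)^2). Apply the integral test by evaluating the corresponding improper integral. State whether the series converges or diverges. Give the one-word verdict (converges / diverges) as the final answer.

Let f(x) = 1/(x*log(x)^2). Then f is positive, continuous, and decreasing on [2, infinity), so the integral test applies.
Compute the improper integral int_{2}^infinity f(x) dx:
  antiderivative F(x) = -1/log(x).
  F(x) -> 0 as x -> infinity.  int = 0 - F(2) = 1/log(2) < infinity. By the integral test, the series converges.

converges


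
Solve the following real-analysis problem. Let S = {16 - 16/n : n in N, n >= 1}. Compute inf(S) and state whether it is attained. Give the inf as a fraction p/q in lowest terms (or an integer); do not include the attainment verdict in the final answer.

Analysis:
- Values: 0, 8, 32/3, 12, ... strictly increasing.
- Minimum is 0 (n=1); inf = 0 (attained).
- 16 - 16/n -> 16 from below; sup = 16, not attained.
Conclusion: inf(S) = 0, attained in S.

0


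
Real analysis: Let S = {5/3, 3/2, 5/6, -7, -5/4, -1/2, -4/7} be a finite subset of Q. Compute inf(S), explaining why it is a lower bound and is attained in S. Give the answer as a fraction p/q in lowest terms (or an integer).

S is finite, so inf(S) = min(S).
Sorted increasing:
-7, -5/4, -4/7, -1/2, 5/6, 3/2, 5/3
The extremum is -7.
For every x in S, x >= -7. And -7 is in S, so it is attained.
Therefore inf(S) = -7.

-7


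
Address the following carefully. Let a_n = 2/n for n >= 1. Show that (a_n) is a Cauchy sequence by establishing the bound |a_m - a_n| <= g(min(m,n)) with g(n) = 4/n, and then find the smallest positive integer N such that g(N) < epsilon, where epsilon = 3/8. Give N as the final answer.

For any m, n >= 1, by the triangle inequality:
|a_m - a_n| = |2/m - 2/n| <= 2*1/m + 2*1/n <= 4/min(m,n).
So g(n) = 4/n bounds the Cauchy difference. Since g(n) -> 0, (a_n) is Cauchy.
Now solve g(N) < 3/8: 4/N < 3/8 <=> N > 4 / (3/8) = 32/3.
The smallest integer strictly greater than 32/3 is N = 11.
Check: g(11) = 4/11 = 4/11 < 3/8; g(10) = 2/5 >= 3/8. So N = 11.

11


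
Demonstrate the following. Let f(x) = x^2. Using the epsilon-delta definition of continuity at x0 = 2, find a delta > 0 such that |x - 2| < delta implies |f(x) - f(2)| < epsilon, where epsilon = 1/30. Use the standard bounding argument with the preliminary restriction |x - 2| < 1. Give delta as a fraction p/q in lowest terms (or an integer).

Factor: |x^2 - (2)^2| = |x - 2| * |x + 2|.
Impose |x - 2| < 1 first. Then |x + 2| = |(x - 2) + 2*(2)| <= |x - 2| + 2*|2| < 1 + 4 = 5.
So |x^2 - (2)^2| < delta * 5.
We need delta * 5 <= 1/30, i.e. delta <= 1/30/5 = 1/150.
Since 1/150 < 1, this is tighter than 1; take delta = 1/150.
So delta = 1/150 works.

1/150


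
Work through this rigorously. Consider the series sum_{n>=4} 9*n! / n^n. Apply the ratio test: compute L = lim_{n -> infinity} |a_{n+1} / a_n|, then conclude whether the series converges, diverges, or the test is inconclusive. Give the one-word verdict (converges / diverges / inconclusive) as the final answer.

Let a_n denote the general term. Form the ratio a_{n+1}/a_n and simplify:
a_{n+1}/a_n = (n/(n + 1))^n
Take the limit as n -> infinity: L = exp(-1).
Since L = exp(-1) < 1, the ratio test implies the series converges.

converges


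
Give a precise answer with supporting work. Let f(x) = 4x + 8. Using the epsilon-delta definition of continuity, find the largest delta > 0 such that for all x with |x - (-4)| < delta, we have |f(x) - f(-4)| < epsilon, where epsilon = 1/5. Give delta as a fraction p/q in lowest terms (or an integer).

We compute f(-4) = 4*(-4) + 8 = -8.
|f(x) - f(-4)| = |4x + 8 - (-8)| = |4(x - (-4))| = 4|x - (-4)|.
We need 4|x - (-4)| < 1/5, i.e. |x - (-4)| < 1/5 / 4 = 1/20.
So any delta <= 1/20 works. Conversely, if delta > 1/20, then x = -4 + 1/20 satisfies |x - (-4)| = 1/20 < delta but |f(x) - f(-4)| = 4 * 1/20 = 1/5, which is not < 1/5; so no larger delta works.
Hence the largest such delta is 1/20.

1/20


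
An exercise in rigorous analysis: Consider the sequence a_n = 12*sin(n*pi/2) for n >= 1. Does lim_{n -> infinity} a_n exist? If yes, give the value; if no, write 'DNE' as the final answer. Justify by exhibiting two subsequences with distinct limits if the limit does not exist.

Examine the behaviour of a_n along subsequences.
a_{4k+1} = 12*sin(pi/2 + 2k*pi) = 12 -> 12. a_{4k+3} = 12*sin(3pi/2 + 2k*pi) = -12 -> -12.
Since these two subsequential limits are 12 and -12, distinct, the full sequence cannot converge (a convergent sequence has all subsequences tending to the same limit). So lim a_n does not exist.

DNE


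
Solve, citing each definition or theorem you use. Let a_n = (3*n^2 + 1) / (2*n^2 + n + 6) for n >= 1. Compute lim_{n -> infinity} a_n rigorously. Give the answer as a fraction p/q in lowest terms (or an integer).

Divide numerator and denominator by n^2, the highest power:
numerator / n^2 = 3 + n^(-2)
denominator / n^2 = 2 + 1/n + 6/n^2
As n -> infinity, all terms of the form c/n^k (k >= 1) tend to 0.
So numerator / n^2 -> 3 and denominator / n^2 -> 2.
Therefore lim a_n = 3/2.

3/2


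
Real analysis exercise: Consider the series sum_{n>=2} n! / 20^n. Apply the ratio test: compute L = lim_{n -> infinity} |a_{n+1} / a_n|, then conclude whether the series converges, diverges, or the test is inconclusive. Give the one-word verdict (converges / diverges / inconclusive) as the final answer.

Let a_n denote the general term. Form the ratio a_{n+1}/a_n and simplify:
a_{n+1}/a_n = n/20 + 1/20
Take the limit as n -> infinity: L = infinity.
Since L = infinity > 1 (or L = infinity), the ratio test implies the series diverges.

diverges


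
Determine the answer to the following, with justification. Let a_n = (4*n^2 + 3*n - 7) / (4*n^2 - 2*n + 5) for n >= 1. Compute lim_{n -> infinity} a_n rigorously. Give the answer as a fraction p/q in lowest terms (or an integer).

Divide numerator and denominator by n^2, the highest power:
numerator / n^2 = 4 + 3/n - 7/n^2
denominator / n^2 = 4 - 2/n + 5/n^2
As n -> infinity, all terms of the form c/n^k (k >= 1) tend to 0.
So numerator / n^2 -> 4 and denominator / n^2 -> 4.
Therefore lim a_n = 1.

1


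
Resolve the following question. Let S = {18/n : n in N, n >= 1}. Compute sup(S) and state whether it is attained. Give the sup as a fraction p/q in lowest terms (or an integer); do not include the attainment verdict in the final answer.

Analysis:
- Values: 18, 9, 6, 9/2, ... strictly decreasing.
- The maximum is 18 (n=1); sup = 18 (attained).
- The set is bounded below by 0; 18/n -> 0 so 0 is the greatest lower bound.
- 0 is not in the set, so inf = 0 is not attained.
Conclusion: sup(S) = 18, attained in S.

18


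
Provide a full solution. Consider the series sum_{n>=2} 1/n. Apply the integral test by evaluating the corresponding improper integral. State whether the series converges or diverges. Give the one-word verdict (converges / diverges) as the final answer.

Let f(x) = 1/x. Then f is positive, continuous, and decreasing on [2, infinity), so the integral test applies.
Compute the improper integral int_{2}^infinity f(x) dx:
  antiderivative F(x) = log(x).
  As x -> infinity, log(x) -> infinity.
  So int = infinity - log(2) = infinity. By the integral test, the series diverges.

diverges


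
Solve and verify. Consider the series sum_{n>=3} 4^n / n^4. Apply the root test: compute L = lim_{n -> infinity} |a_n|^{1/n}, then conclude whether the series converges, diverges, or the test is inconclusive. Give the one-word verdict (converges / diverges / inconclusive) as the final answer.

Let a_n denote the general term. Form |a_n|^(1/n) and simplify:
|a_n|^(1/n) = 4/n^(4/n)
Take the limit as n -> infinity: L = 4.
Since L = 4 > 1, the root test implies divergence.

diverges


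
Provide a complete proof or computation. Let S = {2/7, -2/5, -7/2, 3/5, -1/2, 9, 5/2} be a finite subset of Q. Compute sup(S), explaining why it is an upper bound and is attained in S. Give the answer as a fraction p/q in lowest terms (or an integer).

S is finite, so sup(S) = max(S).
Sorted decreasing:
9, 5/2, 3/5, 2/7, -2/5, -1/2, -7/2
The extremum is 9.
For every x in S, x <= 9. And 9 is in S, so it is attained.
Therefore sup(S) = 9.

9


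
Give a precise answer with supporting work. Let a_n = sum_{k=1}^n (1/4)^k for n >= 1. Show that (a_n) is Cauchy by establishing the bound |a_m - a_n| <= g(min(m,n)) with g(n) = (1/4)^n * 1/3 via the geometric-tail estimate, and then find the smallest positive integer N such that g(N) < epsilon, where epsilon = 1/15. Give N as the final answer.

For m > n >= 1: |a_m - a_n| = sum_{k=n+1}^m (1/4)^k < sum_{k=n+1}^infinity (1/4)^k = (1/4)^(n+1) / (1 - 1/4) = (1/4)^n * (1/4) * (4/3) = (1/4)^n * 1/3.
So g(n) = (1/4)^n / 3. Since g(n) -> 0, (a_n) is Cauchy.
Now solve g(N) < 1/15: (1/4)^N / 3 < 1/15 <=> 4^N > 1 / (3 * 1/15) = 5.
Check powers of 4: 4^1 = 4 <= 5, 4^2 = 16 > 5.
So the smallest such N is 2. Check: g(2) = 1/(3 * 16) = 1/48 < 1/15.

2


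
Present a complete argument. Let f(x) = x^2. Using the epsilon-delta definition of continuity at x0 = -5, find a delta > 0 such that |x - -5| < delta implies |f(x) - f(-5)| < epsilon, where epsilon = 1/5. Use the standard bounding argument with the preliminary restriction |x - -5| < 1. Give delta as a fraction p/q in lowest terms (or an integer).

Factor: |x^2 - (-5)^2| = |x - -5| * |x + -5|.
Impose |x - -5| < 1 first. Then |x + -5| = |(x - -5) + 2*(-5)| <= |x - -5| + 2*|-5| < 1 + 10 = 11.
So |x^2 - (-5)^2| < delta * 11.
We need delta * 11 <= 1/5, i.e. delta <= 1/5/11 = 1/55.
Since 1/55 < 1, this is tighter than 1; take delta = 1/55.
So delta = 1/55 works.

1/55


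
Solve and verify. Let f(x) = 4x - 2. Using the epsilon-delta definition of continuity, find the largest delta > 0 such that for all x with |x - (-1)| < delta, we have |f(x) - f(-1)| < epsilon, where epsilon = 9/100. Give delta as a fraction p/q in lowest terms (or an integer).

We compute f(-1) = 4*(-1) - 2 = -6.
|f(x) - f(-1)| = |4x - 2 - (-6)| = |4(x - (-1))| = 4|x - (-1)|.
We need 4|x - (-1)| < 9/100, i.e. |x - (-1)| < 9/100 / 4 = 9/400.
So any delta <= 9/400 works. Conversely, if delta > 9/400, then x = -1 + 9/400 satisfies |x - (-1)| = 9/400 < delta but |f(x) - f(-1)| = 4 * 9/400 = 9/100, which is not < 9/100; so no larger delta works.
Hence the largest such delta is 9/400.

9/400


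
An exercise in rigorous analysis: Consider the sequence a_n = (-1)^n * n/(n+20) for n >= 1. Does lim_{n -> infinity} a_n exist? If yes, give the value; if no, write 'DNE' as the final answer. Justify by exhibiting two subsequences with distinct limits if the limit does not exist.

Examine the behaviour of a_n along subsequences.
a_{2k} = 2k/(2k+20) -> 1. a_{2k+1} = -(2k+1)/(2k+21) -> -1.
Since these two subsequential limits are 1 and -1, distinct, the full sequence cannot converge (a convergent sequence has all subsequences tending to the same limit). So lim a_n does not exist.

DNE


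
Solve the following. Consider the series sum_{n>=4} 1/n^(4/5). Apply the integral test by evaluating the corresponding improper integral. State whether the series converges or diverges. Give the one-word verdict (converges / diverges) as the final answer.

Let f(x) = x^(-4/5). Then f is positive, continuous, and decreasing on [4, infinity), so the integral test applies.
Compute the improper integral int_{4}^infinity f(x) dx:
  antiderivative F(x) = 5*x^(1/5).
  As x -> infinity, F(x) -> infinity (since p = 4/5 < 1).
  So the integral diverges. By the integral test, the series diverges.

diverges


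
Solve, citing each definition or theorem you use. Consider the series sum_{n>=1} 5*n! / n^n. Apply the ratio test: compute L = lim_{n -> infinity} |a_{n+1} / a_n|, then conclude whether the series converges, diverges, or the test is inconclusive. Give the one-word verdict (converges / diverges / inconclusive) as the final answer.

Let a_n denote the general term. Form the ratio a_{n+1}/a_n and simplify:
a_{n+1}/a_n = (n/(n + 1))^n
Take the limit as n -> infinity: L = exp(-1).
Since L = exp(-1) < 1, the ratio test implies the series converges.

converges


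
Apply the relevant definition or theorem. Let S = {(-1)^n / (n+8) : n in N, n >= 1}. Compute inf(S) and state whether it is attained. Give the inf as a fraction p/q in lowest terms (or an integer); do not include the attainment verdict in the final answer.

Analysis:
- Values: -1/9, 1/10, -1/11, 1/12, -1/13, ...
- Positive terms (even n): 1/(2+8), 1/(4+8), ... decreasing -> max = 1/10 (n=2).
- Negative terms (odd n): -1/(1+8), -1/(3+8), ... increasing -> min = -1/9 (n=1).
- So sup = 1/10 (attained at n=2); inf = -1/9 (attained at n=1).
Conclusion: inf(S) = -1/9, attained in S.

-1/9


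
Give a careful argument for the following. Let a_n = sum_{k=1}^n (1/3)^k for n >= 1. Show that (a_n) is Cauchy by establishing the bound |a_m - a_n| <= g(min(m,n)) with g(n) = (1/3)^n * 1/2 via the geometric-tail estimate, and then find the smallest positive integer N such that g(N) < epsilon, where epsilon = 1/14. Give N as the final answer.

For m > n >= 1: |a_m - a_n| = sum_{k=n+1}^m (1/3)^k < sum_{k=n+1}^infinity (1/3)^k = (1/3)^(n+1) / (1 - 1/3) = (1/3)^n * (1/3) * (3/2) = (1/3)^n * 1/2.
So g(n) = (1/3)^n / 2. Since g(n) -> 0, (a_n) is Cauchy.
Now solve g(N) < 1/14: (1/3)^N / 2 < 1/14 <=> 3^N > 1 / (2 * 1/14) = 7.
Check powers of 3: 3^1 = 3 <= 7, 3^2 = 9 > 7.
So the smallest such N is 2. Check: g(2) = 1/(2 * 9) = 1/18 < 1/14.

2


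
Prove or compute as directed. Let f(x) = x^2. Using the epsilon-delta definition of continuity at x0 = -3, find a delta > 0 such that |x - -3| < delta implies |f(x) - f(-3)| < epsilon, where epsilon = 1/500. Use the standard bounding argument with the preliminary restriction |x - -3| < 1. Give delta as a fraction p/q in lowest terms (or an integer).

Factor: |x^2 - (-3)^2| = |x - -3| * |x + -3|.
Impose |x - -3| < 1 first. Then |x + -3| = |(x - -3) + 2*(-3)| <= |x - -3| + 2*|-3| < 1 + 6 = 7.
So |x^2 - (-3)^2| < delta * 7.
We need delta * 7 <= 1/500, i.e. delta <= 1/500/7 = 1/3500.
Since 1/3500 < 1, this is tighter than 1; take delta = 1/3500.
So delta = 1/3500 works.

1/3500


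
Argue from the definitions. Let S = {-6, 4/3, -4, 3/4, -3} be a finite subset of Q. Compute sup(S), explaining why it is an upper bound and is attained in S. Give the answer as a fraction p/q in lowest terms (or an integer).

S is finite, so sup(S) = max(S).
Sorted decreasing:
4/3, 3/4, -3, -4, -6
The extremum is 4/3.
For every x in S, x <= 4/3. And 4/3 is in S, so it is attained.
Therefore sup(S) = 4/3.

4/3


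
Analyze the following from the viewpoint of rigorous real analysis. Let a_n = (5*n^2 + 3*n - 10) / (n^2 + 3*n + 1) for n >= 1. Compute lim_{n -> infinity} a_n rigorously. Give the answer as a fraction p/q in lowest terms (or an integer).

Divide numerator and denominator by n^2, the highest power:
numerator / n^2 = 5 + 3/n - 10/n^2
denominator / n^2 = 1 + 3/n + n^(-2)
As n -> infinity, all terms of the form c/n^k (k >= 1) tend to 0.
So numerator / n^2 -> 5 and denominator / n^2 -> 1.
Therefore lim a_n = 5.

5


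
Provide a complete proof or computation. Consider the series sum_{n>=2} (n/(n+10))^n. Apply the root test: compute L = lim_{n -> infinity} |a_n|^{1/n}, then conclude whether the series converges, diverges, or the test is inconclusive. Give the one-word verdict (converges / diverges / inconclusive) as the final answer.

Let a_n denote the general term. Form |a_n|^(1/n) and simplify:
|a_n|^(1/n) = n/(n + 10)
Take the limit as n -> infinity: L = 1.
Since L = 1, the root test is inconclusive. (In fact a_n = (n/(n+10))^n -> e^(-10) != 0, so the nth-term test shows divergence; but the root test itself gives no conclusion.)

inconclusive


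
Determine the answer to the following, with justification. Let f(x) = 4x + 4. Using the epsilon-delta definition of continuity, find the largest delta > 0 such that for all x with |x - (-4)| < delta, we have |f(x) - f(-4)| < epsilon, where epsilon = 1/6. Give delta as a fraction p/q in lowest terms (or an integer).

We compute f(-4) = 4*(-4) + 4 = -12.
|f(x) - f(-4)| = |4x + 4 - (-12)| = |4(x - (-4))| = 4|x - (-4)|.
We need 4|x - (-4)| < 1/6, i.e. |x - (-4)| < 1/6 / 4 = 1/24.
So any delta <= 1/24 works. Conversely, if delta > 1/24, then x = -4 + 1/24 satisfies |x - (-4)| = 1/24 < delta but |f(x) - f(-4)| = 4 * 1/24 = 1/6, which is not < 1/6; so no larger delta works.
Hence the largest such delta is 1/24.

1/24


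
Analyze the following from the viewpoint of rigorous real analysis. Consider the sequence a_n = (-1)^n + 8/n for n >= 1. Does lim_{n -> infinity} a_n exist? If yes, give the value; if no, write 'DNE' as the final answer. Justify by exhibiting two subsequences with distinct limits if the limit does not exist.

Examine the behaviour of a_n along subsequences.
a_{2k} = 1 + 8/(2k) -> 1. a_{2k+1} = -1 + 8/(2k+1) -> -1.
Since these two subsequential limits are 1 and -1, distinct, the full sequence cannot converge (a convergent sequence has all subsequences tending to the same limit). So lim a_n does not exist.

DNE


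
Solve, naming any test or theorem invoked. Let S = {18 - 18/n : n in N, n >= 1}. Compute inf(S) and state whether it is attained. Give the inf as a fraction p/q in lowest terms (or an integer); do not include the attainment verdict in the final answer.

Analysis:
- Values: 0, 9, 12, 27/2, ... strictly increasing.
- Minimum is 0 (n=1); inf = 0 (attained).
- 18 - 18/n -> 18 from below; sup = 18, not attained.
Conclusion: inf(S) = 0, attained in S.

0


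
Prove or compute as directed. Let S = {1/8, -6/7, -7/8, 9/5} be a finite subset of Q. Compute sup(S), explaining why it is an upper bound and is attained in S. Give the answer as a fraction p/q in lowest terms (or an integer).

S is finite, so sup(S) = max(S).
Sorted decreasing:
9/5, 1/8, -6/7, -7/8
The extremum is 9/5.
For every x in S, x <= 9/5. And 9/5 is in S, so it is attained.
Therefore sup(S) = 9/5.

9/5


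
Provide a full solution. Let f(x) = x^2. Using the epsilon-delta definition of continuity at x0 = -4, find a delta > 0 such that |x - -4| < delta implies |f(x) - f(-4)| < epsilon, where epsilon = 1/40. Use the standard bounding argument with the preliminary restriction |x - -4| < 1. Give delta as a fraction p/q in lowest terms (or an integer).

Factor: |x^2 - (-4)^2| = |x - -4| * |x + -4|.
Impose |x - -4| < 1 first. Then |x + -4| = |(x - -4) + 2*(-4)| <= |x - -4| + 2*|-4| < 1 + 8 = 9.
So |x^2 - (-4)^2| < delta * 9.
We need delta * 9 <= 1/40, i.e. delta <= 1/40/9 = 1/360.
Since 1/360 < 1, this is tighter than 1; take delta = 1/360.
So delta = 1/360 works.

1/360


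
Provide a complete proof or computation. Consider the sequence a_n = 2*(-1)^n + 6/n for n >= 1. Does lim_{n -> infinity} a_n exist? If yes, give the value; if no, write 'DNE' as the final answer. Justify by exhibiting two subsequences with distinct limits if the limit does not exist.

Examine the behaviour of a_n along subsequences.
a_{2k} = 2 + 6/(2k) -> 2. a_{2k+1} = -2 + 6/(2k+1) -> -2.
Since these two subsequential limits are 2 and -2, distinct, the full sequence cannot converge (a convergent sequence has all subsequences tending to the same limit). So lim a_n does not exist.

DNE


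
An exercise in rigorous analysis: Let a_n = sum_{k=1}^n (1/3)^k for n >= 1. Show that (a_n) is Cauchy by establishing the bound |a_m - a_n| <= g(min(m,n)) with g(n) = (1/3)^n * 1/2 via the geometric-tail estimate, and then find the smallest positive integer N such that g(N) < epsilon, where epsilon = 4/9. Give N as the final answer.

For m > n >= 1: |a_m - a_n| = sum_{k=n+1}^m (1/3)^k < sum_{k=n+1}^infinity (1/3)^k = (1/3)^(n+1) / (1 - 1/3) = (1/3)^n * (1/3) * (3/2) = (1/3)^n * 1/2.
So g(n) = (1/3)^n / 2. Since g(n) -> 0, (a_n) is Cauchy.
Now solve g(N) < 4/9: (1/3)^N / 2 < 4/9 <=> 3^N > 1 / (2 * 4/9) = 9/8.
Check powers of 3: 3^0 = 1 <= 9/8, 3^1 = 3 > 9/8.
So the smallest such N is 1. Check: g(1) = 1/(2 * 3) = 1/6 < 4/9.

1


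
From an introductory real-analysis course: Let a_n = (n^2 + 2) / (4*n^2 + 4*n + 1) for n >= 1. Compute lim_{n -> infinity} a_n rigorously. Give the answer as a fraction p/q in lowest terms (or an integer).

Divide numerator and denominator by n^2, the highest power:
numerator / n^2 = 1 + 2/n^2
denominator / n^2 = 4 + 4/n + n^(-2)
As n -> infinity, all terms of the form c/n^k (k >= 1) tend to 0.
So numerator / n^2 -> 1 and denominator / n^2 -> 4.
Therefore lim a_n = 1/4.

1/4


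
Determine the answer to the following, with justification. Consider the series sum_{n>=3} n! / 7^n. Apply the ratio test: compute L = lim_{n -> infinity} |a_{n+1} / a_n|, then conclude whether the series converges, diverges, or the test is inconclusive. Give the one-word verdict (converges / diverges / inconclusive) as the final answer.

Let a_n denote the general term. Form the ratio a_{n+1}/a_n and simplify:
a_{n+1}/a_n = n/7 + 1/7
Take the limit as n -> infinity: L = infinity.
Since L = infinity > 1 (or L = infinity), the ratio test implies the series diverges.

diverges


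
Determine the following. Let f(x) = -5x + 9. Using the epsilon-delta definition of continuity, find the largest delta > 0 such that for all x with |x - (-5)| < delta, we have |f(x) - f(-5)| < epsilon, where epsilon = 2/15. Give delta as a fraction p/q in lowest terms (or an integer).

We compute f(-5) = -5*(-5) + 9 = 34.
|f(x) - f(-5)| = |-5x + 9 - (34)| = |-5(x - (-5))| = 5|x - (-5)|.
We need 5|x - (-5)| < 2/15, i.e. |x - (-5)| < 2/15 / 5 = 2/75.
So any delta <= 2/75 works. Conversely, if delta > 2/75, then x = -5 + 2/75 satisfies |x - (-5)| = 2/75 < delta but |f(x) - f(-5)| = 5 * 2/75 = 2/15, which is not < 2/15; so no larger delta works.
Hence the largest such delta is 2/75.

2/75


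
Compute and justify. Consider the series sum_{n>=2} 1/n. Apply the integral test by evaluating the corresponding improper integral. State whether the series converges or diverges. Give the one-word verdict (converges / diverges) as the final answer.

Let f(x) = 1/x. Then f is positive, continuous, and decreasing on [2, infinity), so the integral test applies.
Compute the improper integral int_{2}^infinity f(x) dx:
  antiderivative F(x) = log(x).
  As x -> infinity, log(x) -> infinity.
  So int = infinity - log(2) = infinity. By the integral test, the series diverges.

diverges


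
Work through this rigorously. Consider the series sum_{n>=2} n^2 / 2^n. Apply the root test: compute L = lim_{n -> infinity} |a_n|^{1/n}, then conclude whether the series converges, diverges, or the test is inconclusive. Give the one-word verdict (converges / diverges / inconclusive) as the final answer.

Let a_n denote the general term. Form |a_n|^(1/n) and simplify:
|a_n|^(1/n) = n^(2/n)/2
Take the limit as n -> infinity: L = 1/2.
Since L = 1/2 < 1, the root test implies convergence.

converges


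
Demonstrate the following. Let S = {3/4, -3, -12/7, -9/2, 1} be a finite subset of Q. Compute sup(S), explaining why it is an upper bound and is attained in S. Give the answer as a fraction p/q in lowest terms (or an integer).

S is finite, so sup(S) = max(S).
Sorted decreasing:
1, 3/4, -12/7, -3, -9/2
The extremum is 1.
For every x in S, x <= 1. And 1 is in S, so it is attained.
Therefore sup(S) = 1.

1


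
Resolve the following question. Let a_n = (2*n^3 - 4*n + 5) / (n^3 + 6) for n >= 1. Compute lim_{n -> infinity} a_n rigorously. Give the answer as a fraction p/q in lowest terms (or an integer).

Divide numerator and denominator by n^3, the highest power:
numerator / n^3 = 2 - 4/n^2 + 5/n^3
denominator / n^3 = 1 + 6/n^3
As n -> infinity, all terms of the form c/n^k (k >= 1) tend to 0.
So numerator / n^3 -> 2 and denominator / n^3 -> 1.
Therefore lim a_n = 2.

2


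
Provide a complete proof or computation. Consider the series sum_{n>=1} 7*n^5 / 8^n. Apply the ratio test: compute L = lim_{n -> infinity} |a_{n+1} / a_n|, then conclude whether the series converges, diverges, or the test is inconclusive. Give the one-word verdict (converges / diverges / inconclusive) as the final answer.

Let a_n denote the general term. Form the ratio a_{n+1}/a_n and simplify:
a_{n+1}/a_n = (n + 1)^5/(8*n^5)
Take the limit as n -> infinity: L = 1/8.
Since L = 1/8 < 1, the ratio test implies the series converges.

converges


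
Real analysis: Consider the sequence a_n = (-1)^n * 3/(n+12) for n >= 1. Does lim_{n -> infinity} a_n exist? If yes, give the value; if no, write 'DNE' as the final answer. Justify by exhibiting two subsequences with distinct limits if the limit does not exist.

Examine the behaviour of a_n along subsequences.
Even-n subsequence a_{2k} = 3/(2k+12) -> 0. Odd-n subsequence a_{2k+1} = -3/(2k+13) -> 0. Both tend to 0, which suggests the limit is 0; verify directly.
|a_n - 0| = 3/(n+12) < 3/n for every n >= 1.
Given epsilon > 0, choose a positive integer N > 3/epsilon. Then for all n >= N, |a_n| < 3/n <= 3/N < epsilon.
So by the definition of the limit, lim a_n exists and equals 0.

0


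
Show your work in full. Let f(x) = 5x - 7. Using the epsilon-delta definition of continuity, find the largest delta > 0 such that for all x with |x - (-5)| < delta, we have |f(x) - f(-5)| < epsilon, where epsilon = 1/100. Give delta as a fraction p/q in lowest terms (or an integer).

We compute f(-5) = 5*(-5) - 7 = -32.
|f(x) - f(-5)| = |5x - 7 - (-32)| = |5(x - (-5))| = 5|x - (-5)|.
We need 5|x - (-5)| < 1/100, i.e. |x - (-5)| < 1/100 / 5 = 1/500.
So any delta <= 1/500 works. Conversely, if delta > 1/500, then x = -5 + 1/500 satisfies |x - (-5)| = 1/500 < delta but |f(x) - f(-5)| = 5 * 1/500 = 1/100, which is not < 1/100; so no larger delta works.
Hence the largest such delta is 1/500.

1/500


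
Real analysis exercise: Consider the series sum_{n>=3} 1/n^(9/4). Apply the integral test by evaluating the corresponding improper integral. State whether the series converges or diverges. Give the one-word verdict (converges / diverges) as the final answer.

Let f(x) = x^(-9/4). Then f is positive, continuous, and decreasing on [3, infinity), so the integral test applies.
Compute the improper integral int_{3}^infinity f(x) dx:
  antiderivative F(x) = -4/(5*x^(5/4)).
  As x -> infinity, F(x) -> 0 (since p = 9/4 > 1).
  So int = F(infinity) - F(3) = 0 - (-4*3^(3/4)/45) = 4*3^(3/4)/45.
  Finite, so by the integral test, the series converges.

converges


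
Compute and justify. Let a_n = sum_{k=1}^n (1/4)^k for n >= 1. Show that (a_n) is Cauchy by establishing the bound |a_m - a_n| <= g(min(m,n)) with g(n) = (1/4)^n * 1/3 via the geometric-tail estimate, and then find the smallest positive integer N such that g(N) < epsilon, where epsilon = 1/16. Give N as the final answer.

For m > n >= 1: |a_m - a_n| = sum_{k=n+1}^m (1/4)^k < sum_{k=n+1}^infinity (1/4)^k = (1/4)^(n+1) / (1 - 1/4) = (1/4)^n * (1/4) * (4/3) = (1/4)^n * 1/3.
So g(n) = (1/4)^n / 3. Since g(n) -> 0, (a_n) is Cauchy.
Now solve g(N) < 1/16: (1/4)^N / 3 < 1/16 <=> 4^N > 1 / (3 * 1/16) = 16/3.
Check powers of 4: 4^1 = 4 <= 16/3, 4^2 = 16 > 16/3.
So the smallest such N is 2. Check: g(2) = 1/(3 * 16) = 1/48 < 1/16.

2


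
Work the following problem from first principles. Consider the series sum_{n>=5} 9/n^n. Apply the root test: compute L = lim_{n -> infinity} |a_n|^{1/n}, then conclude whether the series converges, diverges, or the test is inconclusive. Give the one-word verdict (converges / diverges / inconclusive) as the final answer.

Let a_n denote the general term. Form |a_n|^(1/n) and simplify:
|a_n|^(1/n) = 3^(2/n)/n
Take the limit as n -> infinity: L = 0.
Since L = 0 < 1, the root test implies convergence.

converges


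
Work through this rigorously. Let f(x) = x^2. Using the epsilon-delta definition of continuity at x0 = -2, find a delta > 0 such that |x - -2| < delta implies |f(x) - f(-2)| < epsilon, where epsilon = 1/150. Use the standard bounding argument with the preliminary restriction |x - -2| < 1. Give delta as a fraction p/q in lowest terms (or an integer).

Factor: |x^2 - (-2)^2| = |x - -2| * |x + -2|.
Impose |x - -2| < 1 first. Then |x + -2| = |(x - -2) + 2*(-2)| <= |x - -2| + 2*|-2| < 1 + 4 = 5.
So |x^2 - (-2)^2| < delta * 5.
We need delta * 5 <= 1/150, i.e. delta <= 1/150/5 = 1/750.
Since 1/750 < 1, this is tighter than 1; take delta = 1/750.
So delta = 1/750 works.

1/750


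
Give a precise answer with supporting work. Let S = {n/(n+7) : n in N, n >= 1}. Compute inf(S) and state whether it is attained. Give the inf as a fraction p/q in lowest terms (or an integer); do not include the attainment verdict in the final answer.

Analysis:
- Values: 1/8, 2/9, 3/10, 4/11, ... strictly increasing.
- Minimum is 1/8 (n=1); inf = 1/8 (attained).
- n/(n+7) = 1 - 7/(n+7) -> 1 from below as n -> infinity, and never equals 1.
- So sup = 1 (not attained).
Conclusion: inf(S) = 1/8, attained in S.

1/8


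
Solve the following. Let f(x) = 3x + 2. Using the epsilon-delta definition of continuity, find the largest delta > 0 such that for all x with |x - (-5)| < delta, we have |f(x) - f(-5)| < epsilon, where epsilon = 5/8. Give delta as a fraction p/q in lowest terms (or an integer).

We compute f(-5) = 3*(-5) + 2 = -13.
|f(x) - f(-5)| = |3x + 2 - (-13)| = |3(x - (-5))| = 3|x - (-5)|.
We need 3|x - (-5)| < 5/8, i.e. |x - (-5)| < 5/8 / 3 = 5/24.
So any delta <= 5/24 works. Conversely, if delta > 5/24, then x = -5 + 5/24 satisfies |x - (-5)| = 5/24 < delta but |f(x) - f(-5)| = 3 * 5/24 = 5/8, which is not < 5/8; so no larger delta works.
Hence the largest such delta is 5/24.

5/24


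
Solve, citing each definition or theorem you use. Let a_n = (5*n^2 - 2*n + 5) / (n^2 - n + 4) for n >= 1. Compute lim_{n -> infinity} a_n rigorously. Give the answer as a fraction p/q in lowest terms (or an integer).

Divide numerator and denominator by n^2, the highest power:
numerator / n^2 = 5 - 2/n + 5/n^2
denominator / n^2 = 1 - 1/n + 4/n^2
As n -> infinity, all terms of the form c/n^k (k >= 1) tend to 0.
So numerator / n^2 -> 5 and denominator / n^2 -> 1.
Therefore lim a_n = 5.

5


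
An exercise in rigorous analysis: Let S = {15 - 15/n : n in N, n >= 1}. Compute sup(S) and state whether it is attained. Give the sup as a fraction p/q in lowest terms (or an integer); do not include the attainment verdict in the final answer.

Analysis:
- Values: 0, 15/2, 10, 45/4, ... strictly increasing.
- Minimum is 0 (n=1); inf = 0 (attained).
- 15 - 15/n -> 15 from below; sup = 15, not attained.
Conclusion: sup(S) = 15, not attained in S.

15


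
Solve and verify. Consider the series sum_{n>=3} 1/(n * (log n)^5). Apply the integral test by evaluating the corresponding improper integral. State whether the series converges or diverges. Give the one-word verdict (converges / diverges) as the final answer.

Let f(x) = 1/(x*log(x)^5). Then f is positive, continuous, and decreasing on [3, infinity), so the integral test applies.
Compute the improper integral int_{3}^infinity f(x) dx:
  antiderivative F(x) = -1/(4*log(x)^4).
  F(x) -> 0 as x -> infinity.  int = 0 - F(3) = 1/(4*log(3)^4) < infinity. By the integral test, the series converges.

converges


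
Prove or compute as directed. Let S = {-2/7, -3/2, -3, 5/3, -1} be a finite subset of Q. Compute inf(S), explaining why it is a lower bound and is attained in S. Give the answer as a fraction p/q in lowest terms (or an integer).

S is finite, so inf(S) = min(S).
Sorted increasing:
-3, -3/2, -1, -2/7, 5/3
The extremum is -3.
For every x in S, x >= -3. And -3 is in S, so it is attained.
Therefore inf(S) = -3.

-3


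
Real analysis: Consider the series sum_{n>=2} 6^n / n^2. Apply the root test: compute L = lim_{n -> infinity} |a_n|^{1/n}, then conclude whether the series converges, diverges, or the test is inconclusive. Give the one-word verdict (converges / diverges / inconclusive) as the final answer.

Let a_n denote the general term. Form |a_n|^(1/n) and simplify:
|a_n|^(1/n) = 6/n^(2/n)
Take the limit as n -> infinity: L = 6.
Since L = 6 > 1, the root test implies divergence.

diverges


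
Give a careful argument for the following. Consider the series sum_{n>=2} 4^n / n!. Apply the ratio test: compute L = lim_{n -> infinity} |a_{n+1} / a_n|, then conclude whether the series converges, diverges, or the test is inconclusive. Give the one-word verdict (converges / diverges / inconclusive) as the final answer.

Let a_n denote the general term. Form the ratio a_{n+1}/a_n and simplify:
a_{n+1}/a_n = 4/(n + 1)
Take the limit as n -> infinity: L = 0.
Since L = 0 < 1, the ratio test implies the series converges.

converges


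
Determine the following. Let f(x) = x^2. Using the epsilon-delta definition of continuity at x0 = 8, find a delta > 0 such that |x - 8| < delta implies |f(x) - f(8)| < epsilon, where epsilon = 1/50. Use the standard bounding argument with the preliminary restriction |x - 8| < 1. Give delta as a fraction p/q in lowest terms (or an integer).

Factor: |x^2 - (8)^2| = |x - 8| * |x + 8|.
Impose |x - 8| < 1 first. Then |x + 8| = |(x - 8) + 2*(8)| <= |x - 8| + 2*|8| < 1 + 16 = 17.
So |x^2 - (8)^2| < delta * 17.
We need delta * 17 <= 1/50, i.e. delta <= 1/50/17 = 1/850.
Since 1/850 < 1, this is tighter than 1; take delta = 1/850.
So delta = 1/850 works.

1/850
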